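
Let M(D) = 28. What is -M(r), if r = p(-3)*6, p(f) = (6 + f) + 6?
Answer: -28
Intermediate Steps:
p(f) = 12 + f
r = 54 (r = (12 - 3)*6 = 9*6 = 54)
-M(r) = -1*28 = -28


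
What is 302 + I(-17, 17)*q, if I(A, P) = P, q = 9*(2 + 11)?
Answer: 2291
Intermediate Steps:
q = 117 (q = 9*13 = 117)
302 + I(-17, 17)*q = 302 + 17*117 = 302 + 1989 = 2291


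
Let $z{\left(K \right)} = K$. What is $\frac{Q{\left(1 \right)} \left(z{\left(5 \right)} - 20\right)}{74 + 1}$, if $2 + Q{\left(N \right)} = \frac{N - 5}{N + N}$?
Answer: $\frac{4}{5} \approx 0.8$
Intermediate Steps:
$Q{\left(N \right)} = -2 + \frac{-5 + N}{2 N}$ ($Q{\left(N \right)} = -2 + \frac{N - 5}{N + N} = -2 + \frac{-5 + N}{2 N}$)
$\frac{Q{\left(1 \right)} \left(z{\left(5 \right)} - 20\right)}{74 + 1} = \frac{\frac{-5 - 3}{2 \cdot 1} \left(5 - 20\right)}{74 + 1} = \frac{\frac{1}{2} \cdot 1 \left(-5 - 3\right) \left(-15\right)}{75} = \frac{1}{2} \cdot 1 \left(-8\right) \left(-15\right) \frac{1}{75} = \left(-4\right) \left(-15\right) \frac{1}{75} = 60 \cdot \frac{1}{75} = \frac{4}{5}$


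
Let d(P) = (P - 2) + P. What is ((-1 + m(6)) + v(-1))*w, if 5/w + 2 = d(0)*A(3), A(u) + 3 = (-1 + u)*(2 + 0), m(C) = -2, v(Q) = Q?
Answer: 5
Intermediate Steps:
A(u) = -5 + 2*u (A(u) = -3 + (-1 + u)*(2 + 0) = -3 + (-1 + u)*2 = -3 + (-2 + 2*u) = -5 + 2*u)
d(P) = -2 + 2*P (d(P) = (-2 + P) + P = -2 + 2*P)
w = -5/4 (w = 5/(-2 + (-2 + 2*0)*(-5 + 2*3)) = 5/(-2 + (-2 + 0)*(-5 + 6)) = 5/(-2 - 2*1) = 5/(-2 - 2) = 5/(-4) = 5*(-¼) = -5/4 ≈ -1.2500)
((-1 + m(6)) + v(-1))*w = ((-1 - 2) - 1)*(-5/4) = (-3 - 1)*(-5/4) = -4*(-5/4) = 5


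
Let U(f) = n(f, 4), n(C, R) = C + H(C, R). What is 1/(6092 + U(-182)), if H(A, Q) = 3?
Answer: 1/5913 ≈ 0.00016912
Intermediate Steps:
n(C, R) = 3 + C (n(C, R) = C + 3 = 3 + C)
U(f) = 3 + f
1/(6092 + U(-182)) = 1/(6092 + (3 - 182)) = 1/(6092 - 179) = 1/5913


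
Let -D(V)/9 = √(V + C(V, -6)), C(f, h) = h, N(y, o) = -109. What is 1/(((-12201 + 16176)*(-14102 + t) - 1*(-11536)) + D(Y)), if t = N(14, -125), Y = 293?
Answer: -56477189/3189672877318474 + 9*√287/3189672877318474 ≈ -1.7706e-8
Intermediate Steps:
t = -109
D(V) = -9*√(-6 + V) (D(V) = -9*√(V - 6) = -9*√(-6 + V))
1/(((-12201 + 16176)*(-14102 + t) - 1*(-11536)) + D(Y)) = 1/(((-12201 + 16176)*(-14102 - 109) - 1*(-11536)) - 9*√(-6 + 293)) = 1/((3975*(-14211) + 11536) - 9*√287) = 1/((-56488725 + 11536) - 9*√287) = 1/(-56477189 - 9*√287)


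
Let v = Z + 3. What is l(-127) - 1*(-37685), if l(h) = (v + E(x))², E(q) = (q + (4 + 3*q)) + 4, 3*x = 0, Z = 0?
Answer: 37806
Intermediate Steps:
x = 0 (x = (⅓)*0 = 0)
v = 3 (v = 0 + 3 = 3)
E(q) = 8 + 4*q (E(q) = (4 + 4*q) + 4 = 8 + 4*q)
l(h) = 121 (l(h) = (3 + (8 + 4*0))² = (3 + (8 + 0))² = (3 + 8)² = 11² = 121)
l(-127) - 1*(-37685) = 121 - 1*(-37685) = 121 + 37685 = 37806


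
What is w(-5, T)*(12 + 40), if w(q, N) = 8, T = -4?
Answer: 416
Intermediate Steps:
w(-5, T)*(12 + 40) = 8*(12 + 40) = 8*52 = 416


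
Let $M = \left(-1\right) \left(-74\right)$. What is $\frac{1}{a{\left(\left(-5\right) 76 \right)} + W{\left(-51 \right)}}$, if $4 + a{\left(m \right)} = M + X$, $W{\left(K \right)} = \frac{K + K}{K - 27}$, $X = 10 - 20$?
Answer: $\frac{13}{797} \approx 0.016311$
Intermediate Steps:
$M = 74$
$X = -10$ ($X = 10 - 20 = -10$)
$W{\left(K \right)} = \frac{2 K}{-27 + K}$
$a{\left(m \right)} = 60$ ($a{\left(m \right)} = -4 + \left(74 - 10\right) = -4 + 64 = 60$)
$\frac{1}{a{\left(\left(-5\right) 76 \right)} + W{\left(-51 \right)}} = \frac{1}{60 + 2 \left(-51\right) \frac{1}{-27 - 51}} = \frac{1}{60 + 2 \left(-51\right) \frac{1}{-78}} = \frac{1}{60 + 2 \left(-51\right) \left(- \frac{1}{78}\right)} = \frac{1}{60 + \frac{17}{13}} = \frac{1}{\frac{797}{13}} = \frac{13}{797}$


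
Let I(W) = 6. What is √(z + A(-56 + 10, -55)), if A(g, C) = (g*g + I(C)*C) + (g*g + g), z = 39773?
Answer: √43629 ≈ 208.88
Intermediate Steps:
A(g, C) = g + 2*g² + 6*C (A(g, C) = (g*g + 6*C) + (g*g + g) = (g² + 6*C) + (g² + g) = (g² + 6*C) + (g + g²) = g + 2*g² + 6*C)
√(z + A(-56 + 10, -55)) = √(39773 + ((-56 + 10) + 2*(-56 + 10)² + 6*(-55))) = √(39773 + (-46 + 2*(-46)² - 330)) = √(39773 + (-46 + 2*2116 - 330)) = √(39773 + (-46 + 4232 - 330)) = √(39773 + 3856) = √43629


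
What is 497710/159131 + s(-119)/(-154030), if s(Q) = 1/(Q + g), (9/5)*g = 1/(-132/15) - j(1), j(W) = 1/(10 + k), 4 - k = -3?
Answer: 10244034512143132/3275287672620215 ≈ 3.1277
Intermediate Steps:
k = 7 (k = 4 - 1*(-3) = 4 + 3 = 7)
j(W) = 1/17 (j(W) = 1/(10 + 7) = 1/17)
g = -215/2244 (g = 5*(1/(-132/15) - 1*1/17)/9 = 5*(1/(-132*1/15) - 1/17)/9 = 5*(1/(-44/5) - 1/17)/9 = 5*(-5/44 - 1/17)/9 = (5/9)*(-129/748) = -215/2244 ≈ -0.095811)
s(Q) = 1/(-215/2244 + Q) (s(Q) = 1/(Q - 215/2244) = 1/(-215/2244 + Q))
497710/159131 + s(-119)/(-154030) = 497710/159131 + (2244/(-215 + 2244*(-119)))/(-154030) = 497710*(1/159131) + (2244/(-215 - 267036))*(-1/154030) = 497710/159131 + (2244/(-267251))*(-1/154030) = 497710/159131 + (2244*(-1/267251))*(-1/154030) = 497710/159131 - 2244/267251*(-1/154030) = 497710/159131 + 1122/20582335765 = 10244034512143132/3275287672620215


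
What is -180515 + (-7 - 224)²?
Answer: -127154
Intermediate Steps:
-180515 + (-7 - 224)² = -180515 + (-231)² = -180515 + 53361 = -127154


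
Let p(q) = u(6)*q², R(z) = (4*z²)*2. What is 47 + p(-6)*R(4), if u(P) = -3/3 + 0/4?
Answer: -4561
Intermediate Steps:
u(P) = -1 (u(P) = -3*⅓ + 0*(¼) = -1 + 0 = -1)
R(z) = 8*z²
p(q) = -q²
47 + p(-6)*R(4) = 47 + (-1*(-6)²)*(8*4²) = 47 + (-1*36)*(8*16) = 47 - 36*128 = 47 - 4608 = -4561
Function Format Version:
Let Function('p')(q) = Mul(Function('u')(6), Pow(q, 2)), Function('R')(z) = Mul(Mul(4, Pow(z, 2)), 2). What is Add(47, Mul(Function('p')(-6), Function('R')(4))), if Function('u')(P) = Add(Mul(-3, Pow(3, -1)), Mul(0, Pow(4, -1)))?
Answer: -4561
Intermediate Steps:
Function('u')(P) = -1 (Function('u')(P) = Add(Mul(-3, Rational(1, 3)), Mul(0, Rational(1, 4))) = Add(-1, 0) = -1)
Function('R')(z) = Mul(8, Pow(z, 2))
Function('p')(q) = Mul(-1, Pow(q, 2))
Add(47, Mul(Function('p')(-6), Function('R')(4))) = Add(47, Mul(Mul(-1, Pow(-6, 2)), Mul(8, Pow(4, 2)))) = Add(47, Mul(Mul(-1, 36), Mul(8, 16))) = Add(47, Mul(-36, 128)) = Add(47, -4608) = -4561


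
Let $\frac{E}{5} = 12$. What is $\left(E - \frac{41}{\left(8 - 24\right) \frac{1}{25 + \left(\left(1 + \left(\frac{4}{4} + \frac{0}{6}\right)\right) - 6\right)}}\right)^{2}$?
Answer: $\frac{3316041}{256} \approx 12953.0$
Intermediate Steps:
$E = 60$ ($E = 5 \cdot 12 = 60$)
$\left(E - \frac{41}{\left(8 - 24\right) \frac{1}{25 + \left(\left(1 + \left(\frac{4}{4} + \frac{0}{6}\right)\right) - 6\right)}}\right)^{2} = \left(60 - \frac{41}{\left(8 - 24\right) \frac{1}{25 + \left(\left(1 + \left(\frac{4}{4} + \frac{0}{6}\right)\right) - 6\right)}}\right)^{2} = \left(60 - \frac{41}{\left(-16\right) \frac{1}{25 + \left(\left(1 + \left(4 \cdot \frac{1}{4} + 0 \cdot \frac{1}{6}\right)\right) - 6\right)}}\right)^{2} = \left(60 - \frac{41}{\left(-16\right) \frac{1}{25 + \left(\left(1 + \left(1 + 0\right)\right) - 6\right)}}\right)^{2} = \left(60 - \frac{41}{\left(-16\right) \frac{1}{25 + \left(\left(1 + 1\right) - 6\right)}}\right)^{2} = \left(60 - \frac{41}{\left(-16\right) \frac{1}{25 + \left(2 - 6\right)}}\right)^{2} = \left(60 - \frac{41}{\left(-16\right) \frac{1}{25 - 4}}\right)^{2} = \left(60 - \frac{41}{\left(-16\right) \frac{1}{21}}\right)^{2} = \left(60 - \frac{41}{- \frac{16}{21}}\right)^{2} = \left(60 - - \frac{861}{16}\right)^{2} = \left(60 + \frac{861}{16}\right)^{2} = \left(\frac{1821}{16}\right)^{2} = \frac{3316041}{256}$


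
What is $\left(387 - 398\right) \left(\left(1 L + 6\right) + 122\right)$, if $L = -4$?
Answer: $-1364$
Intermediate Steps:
$\left(387 - 398\right) \left(\left(1 L + 6\right) + 122\right) = \left(387 - 398\right) \left(\left(1 \left(-4\right) + 6\right) + 122\right) = - 11 \left(\left(-4 + 6\right) + 122\right) = - 11 \left(2 + 122\right) = \left(-11\right) 124 = -1364$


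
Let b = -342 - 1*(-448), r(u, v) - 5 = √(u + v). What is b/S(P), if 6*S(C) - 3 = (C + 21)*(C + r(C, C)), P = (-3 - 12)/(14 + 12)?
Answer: 3013994672/466739581 - 50732448*I*√195/466739581 ≈ 6.4576 - 1.5178*I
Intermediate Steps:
P = -15/26 ≈ -0.57692
r(u, v) = 5 + √(u + v)
b = 106 (b = -342 + 448 = 106)
S(C) = ½ + (21 + C)*(5 + C + √2*√C)/6 (S(C) = ½ + ((C + 21)*(C + (5 + √(C + C))))/6 = ½ + ((21 + C)*(C + (5 + √(2*C))))/6 = ½ + ((21 + C)*(C + (5 + √2*√C)))/6 = ½ + ((21 + C)*(5 + C + √2*√C))/6 = ½ + (21 + C)*(5 + C + √2*√C)/6)
b/S(P) = 106/(18 + (-15/26)²/6 + (13/3)*(-15/26) + √2*(-15/26)^(3/2)/6 + 7*√2*√(-15/26)/2) = 106/(18 + (⅙)*(225/676) - 5/2 + √2*(-15*I*√390/676)/6 + 7*√2*(I*√390/26)/2) = 106/(18 + 75/1352 - 5/2 - 5*I*√195/676 + 7*I*√195/26) = 106/(21031/1352 + 177*I*√195/676)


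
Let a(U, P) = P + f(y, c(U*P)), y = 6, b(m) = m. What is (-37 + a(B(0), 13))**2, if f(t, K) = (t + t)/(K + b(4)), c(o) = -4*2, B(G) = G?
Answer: 729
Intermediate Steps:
c(o) = -8
f(t, K) = 2*t/(4 + K) (f(t, K) = (t + t)/(K + 4) = (2*t)/(4 + K) = 2*t/(4 + K))
a(U, P) = -3 + P (a(U, P) = P + 2*6/(4 - 8) = P + 2*6/(-4) = P + 2*6*(-1/4) = P - 3 = -3 + P)
(-37 + a(B(0), 13))**2 = (-37 + (-3 + 13))**2 = (-37 + 10)**2 = (-27)**2 = 729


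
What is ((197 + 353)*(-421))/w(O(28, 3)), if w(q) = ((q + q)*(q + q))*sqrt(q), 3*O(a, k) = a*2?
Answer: -1041975*sqrt(42)/175616 ≈ -38.452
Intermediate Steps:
O(a, k) = 2*a/3 (O(a, k) = (a*2)/3 = (2*a)/3 = 2*a/3)
w(q) = 4*q**(5/2) (w(q) = ((2*q)*(2*q))*sqrt(q) = (4*q**2)*sqrt(q) = 4*q**(5/2))
((197 + 353)*(-421))/w(O(28, 3)) = ((197 + 353)*(-421))/((4*((2/3)*28)**(5/2))) = (550*(-421))/((4*(56/3)**(5/2))) = -231550*9*sqrt(42)/351232 = -1041975*sqrt(42)/175616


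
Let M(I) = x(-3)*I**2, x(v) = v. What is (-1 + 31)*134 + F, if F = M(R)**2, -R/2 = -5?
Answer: 94020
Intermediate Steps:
R = 10 (R = -2*(-5) = 10)
M(I) = -3*I**2
F = 90000 (F = (-3*10**2)**2 = (-3*100)**2 = (-300)**2 = 90000)
(-1 + 31)*134 + F = (-1 + 31)*134 + 90000 = 30*134 + 90000 = 4020 + 90000 = 94020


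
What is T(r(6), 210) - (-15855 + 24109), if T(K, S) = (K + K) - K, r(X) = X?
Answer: -8248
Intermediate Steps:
T(K, S) = K (T(K, S) = 2*K - K = K)
T(r(6), 210) - (-15855 + 24109) = 6 - (-15855 + 24109) = 6 - 1*8254 = 6 - 8254 = -8248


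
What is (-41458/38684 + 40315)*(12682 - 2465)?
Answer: 419301378643/1018 ≈ 4.1189e+8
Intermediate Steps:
(-41458/38684 + 40315)*(12682 - 2465) = (-41458*1/38684 + 40315)*10217 = (-1091/1018 + 40315)*10217 = (41039579/1018)*10217 = 419301378643/1018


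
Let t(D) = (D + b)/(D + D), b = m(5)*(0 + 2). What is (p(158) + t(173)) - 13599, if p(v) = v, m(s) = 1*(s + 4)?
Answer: -4650395/346 ≈ -13440.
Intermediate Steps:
m(s) = 4 + s (m(s) = 1*(4 + s) = 4 + s)
b = 18 (b = (4 + 5)*(0 + 2) = 9*2 = 18)
t(D) = (18 + D)/(2*D) (t(D) = (D + 18)/(D + D) = (18 + D)/((2*D)) = (18 + D)*(1/(2*D)) = (18 + D)/(2*D))
(p(158) + t(173)) - 13599 = (158 + (½)*(18 + 173)/173) - 13599 = (158 + (½)*(1/173)*191) - 13599 = (158 + 191/346) - 13599 = 54859/346 - 13599 = -4650395/346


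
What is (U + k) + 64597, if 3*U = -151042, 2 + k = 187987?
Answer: 606704/3 ≈ 2.0223e+5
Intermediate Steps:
k = 187985 (k = -2 + 187987 = 187985)
U = -151042/3 (U = (⅓)*(-151042) = -151042/3 ≈ -50347.)
(U + k) + 64597 = (-151042/3 + 187985) + 64597 = 412913/3 + 64597 = 606704/3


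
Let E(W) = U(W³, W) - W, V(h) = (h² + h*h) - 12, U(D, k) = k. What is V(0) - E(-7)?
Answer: -12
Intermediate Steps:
V(h) = -12 + 2*h² (V(h) = (h² + h²) - 12 = 2*h² - 12 = -12 + 2*h²)
E(W) = 0 (E(W) = W - W = 0)
V(0) - E(-7) = (-12 + 2*0²) - 1*0 = (-12 + 2*0) + 0 = (-12 + 0) + 0 = -12 + 0 = -12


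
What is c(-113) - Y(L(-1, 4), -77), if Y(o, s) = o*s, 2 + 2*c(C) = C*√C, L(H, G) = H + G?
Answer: 230 - 113*I*√113/2 ≈ 230.0 - 600.6*I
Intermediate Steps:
L(H, G) = G + H
c(C) = -1 + C^(3/2)/2 (c(C) = -1 + (C*√C)/2 = -1 + C^(3/2)/2)
c(-113) - Y(L(-1, 4), -77) = (-1 + (-113)^(3/2)/2) - (4 - 1)*(-77) = (-1 + (-113*I*√113)/2) - 3*(-77) = (-1 - 113*I*√113/2) - 1*(-231) = (-1 - 113*I*√113/2) + 231 = 230 - 113*I*√113/2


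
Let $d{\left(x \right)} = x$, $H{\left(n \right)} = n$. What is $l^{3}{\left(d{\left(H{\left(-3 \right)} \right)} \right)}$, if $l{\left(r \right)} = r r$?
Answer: $729$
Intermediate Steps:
$l{\left(r \right)} = r^{2}$
$l^{3}{\left(d{\left(H{\left(-3 \right)} \right)} \right)} = \left(\left(-3\right)^{2}\right)^{3} = 9^{3} = 729$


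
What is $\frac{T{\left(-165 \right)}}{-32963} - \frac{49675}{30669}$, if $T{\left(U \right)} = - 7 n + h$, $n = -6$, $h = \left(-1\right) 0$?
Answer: $- \frac{234103589}{144420321} \approx -1.621$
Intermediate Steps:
$h = 0$
$T{\left(U \right)} = 42$ ($T{\left(U \right)} = \left(-7\right) \left(-6\right) + 0 = 42 + 0 = 42$)
$\frac{T{\left(-165 \right)}}{-32963} - \frac{49675}{30669} = \frac{42}{-32963} - \frac{49675}{30669} = 42 \left(- \frac{1}{32963}\right) - \frac{49675}{30669} = - \frac{6}{4709} - \frac{49675}{30669} = - \frac{234103589}{144420321}$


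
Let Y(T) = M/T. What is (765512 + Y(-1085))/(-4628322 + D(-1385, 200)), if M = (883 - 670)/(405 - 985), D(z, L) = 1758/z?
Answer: -133441066402201/806791261846080 ≈ -0.16540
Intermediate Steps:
M = -213/580 (M = 213/(-580) = 213*(-1/580) = -213/580 ≈ -0.36724)
Y(T) = -213/(580*T)
(765512 + Y(-1085))/(-4628322 + D(-1385, 200)) = (765512 - 213/580/(-1085))/(-4628322 + 1758/(-1385)) = (765512 - 213/580*(-1/1085))/(-4628322 + 1758*(-1/1385)) = (765512 + 213/629300)/(-4628322 - 1758/1385) = 481736701813/(629300*(-6410227728/1385)) = (481736701813/629300)*(-1385/6410227728) = -133441066402201/806791261846080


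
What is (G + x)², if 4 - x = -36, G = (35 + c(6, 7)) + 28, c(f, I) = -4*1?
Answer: 9801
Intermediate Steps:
c(f, I) = -4
G = 59 (G = (35 - 4) + 28 = 31 + 28 = 59)
x = 40 (x = 4 - 1*(-36) = 4 + 36 = 40)
(G + x)² = (59 + 40)² = 99² = 9801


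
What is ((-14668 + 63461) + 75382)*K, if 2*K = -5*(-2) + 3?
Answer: 1614275/2 ≈ 8.0714e+5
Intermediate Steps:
K = 13/2 (K = (-5*(-2) + 3)/2 = (10 + 3)/2 = (½)*13 = 13/2 ≈ 6.5000)
((-14668 + 63461) + 75382)*K = ((-14668 + 63461) + 75382)*(13/2) = (48793 + 75382)*(13/2) = 124175*(13/2) = 1614275/2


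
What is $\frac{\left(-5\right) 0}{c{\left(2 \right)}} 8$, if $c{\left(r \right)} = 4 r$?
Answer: $0$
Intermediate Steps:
$\frac{\left(-5\right) 0}{c{\left(2 \right)}} 8 = \frac{\left(-5\right) 0}{4 \cdot 2} \cdot 8 = \frac{0}{8} \cdot 8 = 0 \cdot \frac{1}{8} \cdot 8 = 0 \cdot 8 = 0$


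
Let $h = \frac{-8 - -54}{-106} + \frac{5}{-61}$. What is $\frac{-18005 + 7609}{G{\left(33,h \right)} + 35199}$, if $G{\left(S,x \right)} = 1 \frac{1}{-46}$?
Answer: $- \frac{478216}{1619153} \approx -0.29535$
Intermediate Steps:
$h = - \frac{1668}{3233}$ ($h = \left(-8 + 54\right) \left(- \frac{1}{106}\right) + 5 \left(- \frac{1}{61}\right) = 46 \left(- \frac{1}{106}\right) - \frac{5}{61} = - \frac{23}{53} - \frac{5}{61} = - \frac{1668}{3233} \approx -0.51593$)
$G{\left(S,x \right)} = - \frac{1}{46}$ ($G{\left(S,x \right)} = 1 \left(- \frac{1}{46}\right) = - \frac{1}{46}$)
$\frac{-18005 + 7609}{G{\left(33,h \right)} + 35199} = \frac{-18005 + 7609}{- \frac{1}{46} + 35199} = - \frac{10396}{\frac{1619153}{46}} = \left(-10396\right) \frac{46}{1619153} = - \frac{478216}{1619153}$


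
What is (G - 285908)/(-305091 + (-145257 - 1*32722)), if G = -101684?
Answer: 193796/241535 ≈ 0.80235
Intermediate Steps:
(G - 285908)/(-305091 + (-145257 - 1*32722)) = (-101684 - 285908)/(-305091 + (-145257 - 1*32722)) = -387592/(-305091 + (-145257 - 32722)) = -387592/(-305091 - 177979) = -387592/(-483070) = -387592*(-1/483070) = 193796/241535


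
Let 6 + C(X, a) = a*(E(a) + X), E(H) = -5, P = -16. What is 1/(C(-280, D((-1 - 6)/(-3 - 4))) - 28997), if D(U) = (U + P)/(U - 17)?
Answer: -16/468323 ≈ -3.4164e-5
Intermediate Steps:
D(U) = (-16 + U)/(-17 + U) (D(U) = (U - 16)/(U - 17) = (-16 + U)/(-17 + U))
C(X, a) = -6 + a*(-5 + X)
1/(C(-280, D((-1 - 6)/(-3 - 4))) - 28997) = 1/((-6 - 5*(-16 + (-1 - 6)/(-3 - 4))/(-17 + (-1 - 6)/(-3 - 4)) - 280*(-16 + (-1 - 6)/(-3 - 4))/(-17 + (-1 - 6)/(-3 - 4))) - 28997) = 1/((-6 - 5*(-16 - 7/(-7))/(-17 - 7/(-7)) - 280*(-16 - 7/(-7))/(-17 - 7/(-7))) - 28997) = 1/((-6 - 5*(-16 - 7*(-⅐))/(-17 - 7*(-⅐)) - 280*(-16 - 7*(-⅐))/(-17 - 7*(-⅐))) - 28997) = 1/((-6 - 5*(-16 + 1)/(-17 + 1) - 280*(-16 + 1)/(-17 + 1)) - 28997) = 1/((-6 - 5*(-15)/(-16) - 280*(-15)/(-16)) - 28997) = 1/((-6 - (-5)*(-15)/16 - (-35)*(-15)/2) - 28997) = 1/((-6 - 5*15/16 - 280*15/16) - 28997) = 1/((-6 - 75/16 - 525/2) - 28997) = 1/(-4371/16 - 28997) = 1/(-468323/16) = -16/468323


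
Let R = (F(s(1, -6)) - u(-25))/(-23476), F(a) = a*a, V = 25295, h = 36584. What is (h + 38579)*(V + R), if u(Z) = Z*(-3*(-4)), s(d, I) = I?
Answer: 11158418697173/5869 ≈ 1.9012e+9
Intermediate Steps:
u(Z) = 12*Z (u(Z) = Z*12 = 12*Z)
F(a) = a**2
R = -84/5869 (R = ((-6)**2 - 12*(-25))/(-23476) = (36 - 1*(-300))*(-1/23476) = (36 + 300)*(-1/23476) = 336*(-1/23476) = -84/5869 ≈ -0.014312)
(h + 38579)*(V + R) = (36584 + 38579)*(25295 - 84/5869) = 75163*(148456271/5869) = 11158418697173/5869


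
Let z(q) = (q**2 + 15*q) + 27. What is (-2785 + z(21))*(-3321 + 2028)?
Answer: 2588586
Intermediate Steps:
z(q) = 27 + q**2 + 15*q
(-2785 + z(21))*(-3321 + 2028) = (-2785 + (27 + 21**2 + 15*21))*(-3321 + 2028) = (-2785 + (27 + 441 + 315))*(-1293) = (-2785 + 783)*(-1293) = -2002*(-1293) = 2588586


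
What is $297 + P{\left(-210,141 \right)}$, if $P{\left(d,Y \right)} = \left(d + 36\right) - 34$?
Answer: $89$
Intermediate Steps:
$P{\left(d,Y \right)} = 2 + d$ ($P{\left(d,Y \right)} = \left(36 + d\right) - 34 = 2 + d$)
$297 + P{\left(-210,141 \right)} = 297 + \left(2 - 210\right) = 297 - 208 = 89$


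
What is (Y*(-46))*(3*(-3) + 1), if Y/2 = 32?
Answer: 23552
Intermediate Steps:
Y = 64 (Y = 2*32 = 64)
(Y*(-46))*(3*(-3) + 1) = (64*(-46))*(3*(-3) + 1) = -2944*(-9 + 1) = -2944*(-8) = 23552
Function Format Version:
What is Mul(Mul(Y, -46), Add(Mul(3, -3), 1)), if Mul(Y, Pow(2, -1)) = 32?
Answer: 23552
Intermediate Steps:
Y = 64 (Y = Mul(2, 32) = 64)
Mul(Mul(Y, -46), Add(Mul(3, -3), 1)) = Mul(Mul(64, -46), Add(Mul(3, -3), 1)) = Mul(-2944, Add(-9, 1)) = Mul(-2944, -8) = 23552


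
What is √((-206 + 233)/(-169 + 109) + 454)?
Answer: √45355/10 ≈ 21.297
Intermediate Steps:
√((-206 + 233)/(-169 + 109) + 454) = √(27/(-60) + 454) = √(27*(-1/60) + 454) = √(-9/20 + 454) = √(9071/20) = √45355/10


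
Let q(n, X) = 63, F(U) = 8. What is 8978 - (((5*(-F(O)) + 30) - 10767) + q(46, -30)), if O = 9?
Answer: 19692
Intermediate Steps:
8978 - (((5*(-F(O)) + 30) - 10767) + q(46, -30)) = 8978 - (((5*(-1*8) + 30) - 10767) + 63) = 8978 - (((5*(-8) + 30) - 10767) + 63) = 8978 - (((-40 + 30) - 10767) + 63) = 8978 - ((-10 - 10767) + 63) = 8978 - (-10777 + 63) = 8978 - 1*(-10714) = 8978 + 10714 = 19692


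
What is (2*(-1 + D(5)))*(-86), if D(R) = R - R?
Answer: 172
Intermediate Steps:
D(R) = 0
(2*(-1 + D(5)))*(-86) = (2*(-1 + 0))*(-86) = (2*(-1))*(-86) = -2*(-86) = 172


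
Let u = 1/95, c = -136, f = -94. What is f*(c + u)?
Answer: 1214386/95 ≈ 12783.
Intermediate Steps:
u = 1/95 ≈ 0.010526
f*(c + u) = -94*(-136 + 1/95) = -94*(-12919/95) = 1214386/95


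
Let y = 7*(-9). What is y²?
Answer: 3969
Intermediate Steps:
y = -63
y² = (-63)² = 3969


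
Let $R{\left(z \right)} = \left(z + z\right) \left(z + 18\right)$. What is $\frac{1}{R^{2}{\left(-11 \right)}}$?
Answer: $\frac{1}{23716} \approx 4.2166 \cdot 10^{-5}$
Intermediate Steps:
$R{\left(z \right)} = 2 z \left(18 + z\right)$
$\frac{1}{R^{2}{\left(-11 \right)}} = \frac{1}{\left(2 \left(-11\right) \left(18 - 11\right)\right)^{2}} = \frac{1}{\left(2 \left(-11\right) 7\right)^{2}} = \frac{1}{\left(-154\right)^{2}} = \frac{1}{23716}$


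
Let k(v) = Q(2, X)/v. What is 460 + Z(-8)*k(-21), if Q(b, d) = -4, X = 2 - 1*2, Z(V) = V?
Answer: 9628/21 ≈ 458.48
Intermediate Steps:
X = 0 (X = 2 - 2 = 0)
k(v) = -4/v
460 + Z(-8)*k(-21) = 460 - (-32)/(-21) = 460 - (-32)*(-1)/21 = 460 - 8*4/21 = 460 - 32/21 = 9628/21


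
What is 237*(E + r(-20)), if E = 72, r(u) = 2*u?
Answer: 7584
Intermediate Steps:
237*(E + r(-20)) = 237*(72 + 2*(-20)) = 237*(72 - 40) = 237*32 = 7584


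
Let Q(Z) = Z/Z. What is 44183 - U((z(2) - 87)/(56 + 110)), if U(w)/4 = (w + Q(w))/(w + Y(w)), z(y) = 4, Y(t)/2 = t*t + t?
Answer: 44185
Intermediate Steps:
Y(t) = 2*t + 2*t**2 (Y(t) = 2*(t*t + t) = 2*(t**2 + t) = 2*(t + t**2) = 2*t + 2*t**2)
Q(Z) = 1
U(w) = 4*(1 + w)/(w + 2*w*(1 + w)) (U(w) = 4*((w + 1)/(w + 2*w*(1 + w))) = 4*((1 + w)/(w + 2*w*(1 + w))) = 4*(1 + w)/(w + 2*w*(1 + w)))
44183 - U((z(2) - 87)/(56 + 110)) = 44183 - 4*(1 + (4 - 87)/(56 + 110))/(((4 - 87)/(56 + 110))*(3 + 2*((4 - 87)/(56 + 110)))) = 44183 - 4*(1 - 83/166)/(((-83/166))*(3 + 2*(-83/166))) = 44183 - 4*(1 - 83*1/166)/(((-83*1/166))*(3 + 2*(-83*1/166))) = 44183 - 4*(1 - 1/2)/((-1/2)*(3 + 2*(-1/2))) = 44183 - 4*(-2)/((3 - 1)*2) = 44183 - 4*(-2)/(2*2) = 44183 - 1*(-2) = 44183 + 2 = 44185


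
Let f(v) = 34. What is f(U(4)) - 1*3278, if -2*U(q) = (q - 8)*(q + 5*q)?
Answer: -3244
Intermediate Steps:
U(q) = -3*q*(-8 + q) (U(q) = -(q - 8)*(q + 5*q)/2 = -(-8 + q)*6*q/2 = -3*q*(-8 + q))
f(U(4)) - 1*3278 = 34 - 1*3278 = 34 - 3278 = -3244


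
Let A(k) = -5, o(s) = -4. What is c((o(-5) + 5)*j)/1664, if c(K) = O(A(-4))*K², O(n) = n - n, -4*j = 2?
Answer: 0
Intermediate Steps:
j = -½ (j = -¼*2 = -½ ≈ -0.50000)
O(n) = 0
c(K) = 0 (c(K) = 0*K² = 0)
c((o(-5) + 5)*j)/1664 = 0/1664 = 0*(1/1664) = 0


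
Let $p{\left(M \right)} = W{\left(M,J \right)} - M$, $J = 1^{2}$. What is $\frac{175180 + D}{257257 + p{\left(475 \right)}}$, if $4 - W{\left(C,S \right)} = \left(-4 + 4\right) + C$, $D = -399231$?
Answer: $- \frac{224051}{256311} \approx -0.87414$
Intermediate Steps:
$J = 1$
$W{\left(C,S \right)} = 4 - C$ ($W{\left(C,S \right)} = 4 - \left(\left(-4 + 4\right) + C\right) = 4 - \left(0 + C\right) = 4 - C$)
$p{\left(M \right)} = 4 - 2 M$ ($p{\left(M \right)} = \left(4 - M\right) - M = 4 - 2 M$)
$\frac{175180 + D}{257257 + p{\left(475 \right)}} = \frac{175180 - 399231}{257257 + \left(4 - 950\right)} = - \frac{224051}{257257 + \left(4 - 950\right)} = - \frac{224051}{257257 - 946} = - \frac{224051}{256311}$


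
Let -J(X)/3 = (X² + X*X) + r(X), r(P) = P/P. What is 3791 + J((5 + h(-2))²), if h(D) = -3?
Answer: 3692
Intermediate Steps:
r(P) = 1
J(X) = -3 - 6*X² (J(X) = -3*((X² + X*X) + 1) = -3*((X² + X²) + 1) = -3*(2*X² + 1) = -3*(1 + 2*X²) = -3 - 6*X²)
3791 + J((5 + h(-2))²) = 3791 + (-3 - 6*(5 - 3)⁴) = 3791 + (-3 - 6*(2²)²) = 3791 + (-3 - 6*4²) = 3791 + (-3 - 6*16) = 3791 + (-3 - 96) = 3791 - 99 = 3692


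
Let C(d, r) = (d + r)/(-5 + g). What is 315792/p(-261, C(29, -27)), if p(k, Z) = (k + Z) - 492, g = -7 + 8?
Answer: -631584/1507 ≈ -419.10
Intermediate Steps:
g = 1
C(d, r) = -d/4 - r/4 (C(d, r) = (d + r)/(-5 + 1) = (d + r)/(-4) = (d + r)*(-1/4) = -d/4 - r/4)
p(k, Z) = -492 + Z + k (p(k, Z) = (Z + k) - 492 = -492 + Z + k)
315792/p(-261, C(29, -27)) = 315792/(-492 + (-1/4*29 - 1/4*(-27)) - 261) = 315792/(-492 + (-29/4 + 27/4) - 261) = 315792/(-492 - 1/2 - 261) = 315792/(-1507/2) = 315792*(-2/1507) = -631584/1507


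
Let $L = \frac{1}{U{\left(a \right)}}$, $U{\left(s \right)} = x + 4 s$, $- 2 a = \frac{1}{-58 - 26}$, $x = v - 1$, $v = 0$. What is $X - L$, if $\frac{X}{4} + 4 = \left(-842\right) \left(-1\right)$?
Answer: $\frac{137474}{41} \approx 3353.0$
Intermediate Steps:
$X = 3352$ ($X = -16 + 4 \left(\left(-842\right) \left(-1\right)\right) = -16 + 4 \cdot 842 = -16 + 3368 = 3352$)
$x = -1$ ($x = 0 - 1 = -1$)
$a = \frac{1}{168}$ ($a = - \frac{1}{2 \left(-58 - 26\right)} = - \frac{1}{2 \left(-84\right)} = \left(- \frac{1}{2}\right) \left(- \frac{1}{84}\right) = \frac{1}{168} \approx 0.0059524$)
$U{\left(s \right)} = -1 + 4 s$
$L = - \frac{42}{41}$ ($L = \frac{1}{-1 + 4 \cdot \frac{1}{168}} = \frac{1}{-1 + \frac{1}{42}} = \frac{1}{- \frac{41}{42}} = - \frac{42}{41} \approx -1.0244$)
$X - L = 3352 - - \frac{42}{41} = 3352 + \frac{42}{41} = \frac{137474}{41}$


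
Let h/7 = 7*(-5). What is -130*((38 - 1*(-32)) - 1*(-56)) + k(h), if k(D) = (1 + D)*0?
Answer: -16380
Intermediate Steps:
h = -245 (h = 7*(7*(-5)) = 7*(-35) = -245)
k(D) = 0
-130*((38 - 1*(-32)) - 1*(-56)) + k(h) = -130*((38 - 1*(-32)) - 1*(-56)) + 0 = -130*((38 + 32) + 56) + 0 = -130*(70 + 56) + 0 = -130*126 + 0 = -16380 + 0 = -16380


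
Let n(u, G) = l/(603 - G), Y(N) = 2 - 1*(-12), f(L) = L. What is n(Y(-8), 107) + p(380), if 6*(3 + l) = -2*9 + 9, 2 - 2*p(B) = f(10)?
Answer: -3977/992 ≈ -4.0091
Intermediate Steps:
p(B) = -4 (p(B) = 1 - 1/2*10 = 1 - 5 = -4)
l = -9/2 (l = -3 + (-2*9 + 9)/6 = -3 + (-18 + 9)/6 = -3 + (1/6)*(-9) = -3 - 3/2 = -9/2 ≈ -4.5000)
Y(N) = 14 (Y(N) = 2 + 12 = 14)
n(u, G) = -9/(2*(603 - G))
n(Y(-8), 107) + p(380) = 9/(2*(-603 + 107)) - 4 = (9/2)/(-496) - 4 = (9/2)*(-1/496) - 4 = -9/992 - 4 = -3977/992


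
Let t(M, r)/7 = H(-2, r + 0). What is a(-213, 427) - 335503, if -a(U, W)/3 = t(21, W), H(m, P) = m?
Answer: -335461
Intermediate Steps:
t(M, r) = -14 (t(M, r) = 7*(-2) = -14)
a(U, W) = 42 (a(U, W) = -3*(-14) = 42)
a(-213, 427) - 335503 = 42 - 335503 = -335461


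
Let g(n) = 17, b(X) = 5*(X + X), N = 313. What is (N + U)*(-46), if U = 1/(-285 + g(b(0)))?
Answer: -1929309/134 ≈ -14398.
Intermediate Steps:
b(X) = 10*X (b(X) = 5*(2*X) = 10*X)
U = -1/268 (U = 1/(-285 + 17) = 1/(-268) = -1/268 ≈ -0.0037313)
(N + U)*(-46) = (313 - 1/268)*(-46) = (83883/268)*(-46) = -1929309/134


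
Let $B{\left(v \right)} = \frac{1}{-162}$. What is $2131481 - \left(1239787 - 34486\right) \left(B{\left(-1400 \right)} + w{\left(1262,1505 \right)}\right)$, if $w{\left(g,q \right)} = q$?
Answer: $- \frac{97839310529}{54} \approx -1.8118 \cdot 10^{9}$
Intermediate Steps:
$B{\left(v \right)} = - \frac{1}{162}$
$2131481 - \left(1239787 - 34486\right) \left(B{\left(-1400 \right)} + w{\left(1262,1505 \right)}\right) = 2131481 - \left(1239787 - 34486\right) \left(- \frac{1}{162} + 1505\right) = 2131481 - 1205301 \cdot \frac{243809}{162} = 2131481 - \frac{97954410503}{54} = - \frac{97839310529}{54}$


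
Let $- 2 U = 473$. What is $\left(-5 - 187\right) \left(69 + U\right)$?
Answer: $32160$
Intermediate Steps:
$U = - \frac{473}{2}$ ($U = \left(- \frac{1}{2}\right) 473 = - \frac{473}{2} \approx -236.5$)
$\left(-5 - 187\right) \left(69 + U\right) = \left(-5 - 187\right) \left(69 - \frac{473}{2}\right) = \left(-192\right) \left(- \frac{335}{2}\right) = 32160$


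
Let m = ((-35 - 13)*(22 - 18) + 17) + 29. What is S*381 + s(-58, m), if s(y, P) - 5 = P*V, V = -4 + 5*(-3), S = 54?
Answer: 23353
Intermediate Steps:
m = -146 (m = (-48*4 + 17) + 29 = (-192 + 17) + 29 = -175 + 29 = -146)
V = -19 (V = -4 - 15 = -19)
s(y, P) = 5 - 19*P (s(y, P) = 5 + P*(-19) = 5 - 19*P)
S*381 + s(-58, m) = 54*381 + (5 - 19*(-146)) = 20574 + (5 + 2774) = 20574 + 2779 = 23353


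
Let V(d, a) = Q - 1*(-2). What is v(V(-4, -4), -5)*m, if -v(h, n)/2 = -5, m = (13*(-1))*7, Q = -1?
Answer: -910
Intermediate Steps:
m = -91 (m = -13*7 = -91)
V(d, a) = 1 (V(d, a) = -1 - 1*(-2) = -1 + 2 = 1)
v(h, n) = 10 (v(h, n) = -2*(-5) = 10)
v(V(-4, -4), -5)*m = 10*(-91) = -910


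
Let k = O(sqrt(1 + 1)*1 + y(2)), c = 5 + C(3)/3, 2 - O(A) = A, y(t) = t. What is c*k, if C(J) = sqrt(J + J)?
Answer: sqrt(2)*(-15 - sqrt(6))/3 ≈ -8.2258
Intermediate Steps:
O(A) = 2 - A
C(J) = sqrt(2)*sqrt(J) (C(J) = sqrt(2*J) = sqrt(2)*sqrt(J))
c = 5 + sqrt(6)/3 (c = 5 + (sqrt(2)*sqrt(3))/3 = 5 + sqrt(6)*(1/3) = 5 + sqrt(6)/3 ≈ 5.8165)
k = -sqrt(2) (k = 2 - (sqrt(1 + 1)*1 + 2) = 2 - (sqrt(2)*1 + 2) = 2 - (sqrt(2) + 2) = 2 - (2 + sqrt(2)) = 2 + (-2 - sqrt(2)) = -sqrt(2) ≈ -1.4142)
c*k = (5 + sqrt(6)/3)*(-sqrt(2)) = -sqrt(2)*(5 + sqrt(6)/3)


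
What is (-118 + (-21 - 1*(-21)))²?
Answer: 13924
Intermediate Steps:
(-118 + (-21 - 1*(-21)))² = (-118 + (-21 + 21))² = (-118 + 0)² = (-118)² = 13924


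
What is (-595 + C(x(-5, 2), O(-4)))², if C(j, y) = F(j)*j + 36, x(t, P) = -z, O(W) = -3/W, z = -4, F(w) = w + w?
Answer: 277729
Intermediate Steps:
F(w) = 2*w
x(t, P) = 4 (x(t, P) = -1*(-4) = 4)
C(j, y) = 36 + 2*j² (C(j, y) = (2*j)*j + 36 = 2*j² + 36 = 36 + 2*j²)
(-595 + C(x(-5, 2), O(-4)))² = (-595 + (36 + 2*4²))² = (-595 + (36 + 2*16))² = (-595 + (36 + 32))² = (-595 + 68)² = (-527)² = 277729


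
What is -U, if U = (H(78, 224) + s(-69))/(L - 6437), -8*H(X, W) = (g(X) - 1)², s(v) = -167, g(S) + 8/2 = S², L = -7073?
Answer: -36955577/108080 ≈ -341.93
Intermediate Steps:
g(S) = -4 + S²
H(X, W) = -(-5 + X²)²/8 (H(X, W) = -((-4 + X²) - 1)²/8 = -(-5 + X²)²/8)
U = 36955577/108080 (U = (-(-5 + 78²)²/8 - 167)/(-7073 - 6437) = (-(-5 + 6084)²/8 - 167)/(-13510) = (-⅛*6079² - 167)*(-1/13510) = (-⅛*36954241 - 167)*(-1/13510) = (-36954241/8 - 167)*(-1/13510) = -36955577/8*(-1/13510) = 36955577/108080 ≈ 341.93)
-U = -1*36955577/108080 = -36955577/108080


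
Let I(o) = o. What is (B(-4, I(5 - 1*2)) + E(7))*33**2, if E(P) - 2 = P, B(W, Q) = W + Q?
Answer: 8712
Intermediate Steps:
B(W, Q) = Q + W
E(P) = 2 + P
(B(-4, I(5 - 1*2)) + E(7))*33**2 = (((5 - 1*2) - 4) + (2 + 7))*33**2 = (((5 - 2) - 4) + 9)*1089 = ((3 - 4) + 9)*1089 = (-1 + 9)*1089 = 8*1089 = 8712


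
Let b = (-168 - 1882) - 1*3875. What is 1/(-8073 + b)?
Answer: -1/13998 ≈ -7.1439e-5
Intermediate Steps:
b = -5925 (b = -2050 - 3875 = -5925)
1/(-8073 + b) = 1/(-8073 - 5925) = 1/(-13998) = -1/13998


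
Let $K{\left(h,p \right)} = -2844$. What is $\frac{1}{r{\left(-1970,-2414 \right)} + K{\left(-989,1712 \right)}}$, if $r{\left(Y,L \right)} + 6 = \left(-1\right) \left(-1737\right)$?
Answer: $- \frac{1}{1113} \approx -0.00089847$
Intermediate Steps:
$r{\left(Y,L \right)} = 1731$ ($r{\left(Y,L \right)} = -6 - -1737 = -6 + 1737 = 1731$)
$\frac{1}{r{\left(-1970,-2414 \right)} + K{\left(-989,1712 \right)}} = \frac{1}{1731 - 2844} = \frac{1}{-1113} = - \frac{1}{1113}$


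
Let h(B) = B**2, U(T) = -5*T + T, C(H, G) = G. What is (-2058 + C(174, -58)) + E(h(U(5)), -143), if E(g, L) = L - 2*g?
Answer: -3059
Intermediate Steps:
U(T) = -4*T
(-2058 + C(174, -58)) + E(h(U(5)), -143) = (-2058 - 58) + (-143 - 2*(-4*5)**2) = -2116 + (-143 - 2*(-20)**2) = -2116 + (-143 - 2*400) = -2116 + (-143 - 800) = -2116 - 943 = -3059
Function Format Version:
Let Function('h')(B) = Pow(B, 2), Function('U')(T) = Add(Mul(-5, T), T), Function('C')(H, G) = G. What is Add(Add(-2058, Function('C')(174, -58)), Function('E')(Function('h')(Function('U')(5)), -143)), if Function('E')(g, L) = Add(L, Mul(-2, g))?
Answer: -3059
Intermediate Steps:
Function('U')(T) = Mul(-4, T)
Add(Add(-2058, Function('C')(174, -58)), Function('E')(Function('h')(Function('U')(5)), -143)) = Add(Add(-2058, -58), Add(-143, Mul(-2, Pow(Mul(-4, 5), 2)))) = Add(-2116, Add(-143, Mul(-2, Pow(-20, 2)))) = Add(-2116, Add(-143, Mul(-2, 400))) = Add(-2116, Add(-143, -800)) = Add(-2116, -943) = -3059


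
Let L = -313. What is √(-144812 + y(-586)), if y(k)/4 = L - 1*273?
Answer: 2*I*√36789 ≈ 383.61*I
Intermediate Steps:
y(k) = -2344 (y(k) = 4*(-313 - 1*273) = 4*(-313 - 273) = 4*(-586) = -2344)
√(-144812 + y(-586)) = √(-144812 - 2344) = √(-147156) = 2*I*√36789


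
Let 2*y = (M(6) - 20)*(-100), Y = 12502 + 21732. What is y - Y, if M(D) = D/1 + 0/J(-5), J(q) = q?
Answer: -33534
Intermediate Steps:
M(D) = D (M(D) = D/1 + 0/(-5) = D*1 + 0*(-⅕) = D + 0 = D)
Y = 34234
y = 700 (y = ((6 - 20)*(-100))/2 = (-14*(-100))/2 = (½)*1400 = 700)
y - Y = 700 - 1*34234 = 700 - 34234 = -33534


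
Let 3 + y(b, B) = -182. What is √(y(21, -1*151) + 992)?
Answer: √807 ≈ 28.408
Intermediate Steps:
y(b, B) = -185 (y(b, B) = -3 - 182 = -185)
√(y(21, -1*151) + 992) = √(-185 + 992) = √807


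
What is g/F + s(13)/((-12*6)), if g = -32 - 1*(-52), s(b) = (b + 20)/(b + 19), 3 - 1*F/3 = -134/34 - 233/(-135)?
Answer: 11618741/9192192 ≈ 1.2640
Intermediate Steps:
F = 11969/765 (F = 9 - 3*(-134/34 - 233/(-135)) = 9 - 3*(-134*1/34 - 233*(-1/135)) = 9 - 3*(-67/17 + 233/135) = 9 - 3*(-5084/2295) = 9 + 5084/765 = 11969/765 ≈ 15.646)
s(b) = (20 + b)/(19 + b)
g = 20 (g = -32 + 52 = 20)
g/F + s(13)/((-12*6)) = 20/(11969/765) + ((20 + 13)/(19 + 13))/((-12*6)) = 20*(765/11969) + (33/32)/(-72) = 15300/11969 + ((1/32)*33)*(-1/72) = 15300/11969 + (33/32)*(-1/72) = 15300/11969 - 11/768 = 11618741/9192192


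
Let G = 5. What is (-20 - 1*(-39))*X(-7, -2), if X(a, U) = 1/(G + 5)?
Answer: 19/10 ≈ 1.9000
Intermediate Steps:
X(a, U) = 1/10 (X(a, U) = 1/(5 + 5) = 1/10)
(-20 - 1*(-39))*X(-7, -2) = (-20 - 1*(-39))*(1/10) = (-20 + 39)*(1/10) = 19*(1/10) = 19/10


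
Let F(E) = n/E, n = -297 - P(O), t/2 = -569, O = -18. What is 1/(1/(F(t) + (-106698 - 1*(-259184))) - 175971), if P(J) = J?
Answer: -173529347/30536132719799 ≈ -5.6828e-6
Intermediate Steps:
t = -1138 (t = 2*(-569) = -1138)
n = -279 (n = -297 - 1*(-18) = -297 + 18 = -279)
F(E) = -279/E
1/(1/(F(t) + (-106698 - 1*(-259184))) - 175971) = 1/(1/(-279/(-1138) + (-106698 - 1*(-259184))) - 175971) = 1/(1/(-279*(-1/1138) + (-106698 + 259184)) - 175971) = 1/(1/(279/1138 + 152486) - 175971) = 1/(1/(173529347/1138) - 175971) = 1/(1138/173529347 - 175971) = 1/(-30536132719799/173529347) = -173529347/30536132719799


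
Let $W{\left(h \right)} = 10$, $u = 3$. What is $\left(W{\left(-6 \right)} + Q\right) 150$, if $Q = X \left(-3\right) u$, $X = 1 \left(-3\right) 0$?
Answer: $1500$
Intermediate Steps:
$X = 0$ ($X = \left(-3\right) 0 = 0$)
$Q = 0$ ($Q = 0 \left(-3\right) 3 = 0 \cdot 3 = 0$)
$\left(W{\left(-6 \right)} + Q\right) 150 = \left(10 + 0\right) 150 = 10 \cdot 150 = 1500$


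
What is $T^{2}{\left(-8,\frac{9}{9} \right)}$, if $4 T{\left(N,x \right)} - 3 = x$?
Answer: $1$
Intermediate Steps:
$T{\left(N,x \right)} = \frac{3}{4} + \frac{x}{4}$
$T^{2}{\left(-8,\frac{9}{9} \right)} = \left(\frac{3}{4} + \frac{9 \cdot \frac{1}{9}}{4}\right)^{2} = \left(\frac{3}{4} + \frac{1}{4} \cdot 1\right)^{2} = \left(\frac{3}{4} + \frac{1}{4}\right)^{2} = 1^{2} = 1$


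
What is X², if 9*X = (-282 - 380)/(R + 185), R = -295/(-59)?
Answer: 109561/731025 ≈ 0.14987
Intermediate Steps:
R = 5 (R = -295*(-1/59) = 5)
X = -331/855 (X = ((-282 - 380)/(5 + 185))/9 = (-662/190)/9 = (-662*1/190)/9 = (⅑)*(-331/95) = -331/855 ≈ -0.38713)
X² = (-331/855)² = 109561/731025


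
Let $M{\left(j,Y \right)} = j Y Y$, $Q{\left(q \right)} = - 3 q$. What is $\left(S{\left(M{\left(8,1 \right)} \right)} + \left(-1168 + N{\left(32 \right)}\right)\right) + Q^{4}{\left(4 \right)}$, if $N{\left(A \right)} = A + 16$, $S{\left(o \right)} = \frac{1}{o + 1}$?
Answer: $\frac{176545}{9} \approx 19616.0$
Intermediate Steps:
$M{\left(j,Y \right)} = j Y^{2}$ ($M{\left(j,Y \right)} = Y j Y = j Y^{2}$)
$S{\left(o \right)} = \frac{1}{1 + o}$
$N{\left(A \right)} = 16 + A$
$\left(S{\left(M{\left(8,1 \right)} \right)} + \left(-1168 + N{\left(32 \right)}\right)\right) + Q^{4}{\left(4 \right)} = \left(\frac{1}{1 + 8 \cdot 1^{2}} + \left(-1168 + \left(16 + 32\right)\right)\right) + \left(\left(-3\right) 4\right)^{4} = \left(\frac{1}{1 + 8 \cdot 1} + \left(-1168 + 48\right)\right) + \left(-12\right)^{4} = \left(\frac{1}{1 + 8} - 1120\right) + 20736 = \left(\frac{1}{9} - 1120\right) + 20736 = - \frac{10079}{9} + 20736 = \frac{176545}{9}$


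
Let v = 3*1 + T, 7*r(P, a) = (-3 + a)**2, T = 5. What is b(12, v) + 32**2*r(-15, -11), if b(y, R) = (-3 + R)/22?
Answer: 630789/22 ≈ 28672.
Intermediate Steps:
r(P, a) = (-3 + a)**2/7
v = 8 (v = 3*1 + 5 = 3 + 5 = 8)
b(y, R) = -3/22 + R/22 (b(y, R) = (-3 + R)*(1/22) = -3/22 + R/22)
b(12, v) + 32**2*r(-15, -11) = (-3/22 + (1/22)*8) + 32**2*((-3 - 11)**2/7) = (-3/22 + 4/11) + 1024*((1/7)*(-14)**2) = 5/22 + 1024*((1/7)*196) = 5/22 + 1024*28 = 5/22 + 28672 = 630789/22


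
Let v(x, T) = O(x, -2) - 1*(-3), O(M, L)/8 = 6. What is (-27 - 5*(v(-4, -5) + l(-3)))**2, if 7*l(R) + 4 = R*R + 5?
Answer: 4096576/49 ≈ 83604.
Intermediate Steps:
O(M, L) = 48 (O(M, L) = 8*6 = 48)
l(R) = 1/7 + R**2/7 (l(R) = -4/7 + (R*R + 5)/7 = -4/7 + (R**2 + 5)/7 = -4/7 + (5 + R**2)/7 = -4/7 + (5/7 + R**2/7) = 1/7 + R**2/7)
v(x, T) = 51 (v(x, T) = 48 - 1*(-3) = 48 + 3 = 51)
(-27 - 5*(v(-4, -5) + l(-3)))**2 = (-27 - 5*(51 + (1/7 + (1/7)*(-3)**2)))**2 = (-27 - 5*(51 + (1/7 + (1/7)*9)))**2 = (-27 - 5*(51 + (1/7 + 9/7)))**2 = (-27 - 5*(51 + 10/7))**2 = (-27 - 5*367/7)**2 = (-27 - 1835/7)**2 = (-2024/7)**2 = 4096576/49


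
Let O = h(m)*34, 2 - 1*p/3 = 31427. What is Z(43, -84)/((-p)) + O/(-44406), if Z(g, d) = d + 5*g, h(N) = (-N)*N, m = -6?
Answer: 6733877/232576425 ≈ 0.028953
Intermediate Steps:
p = -94275 (p = 6 - 3*31427 = 6 - 94281 = -94275)
h(N) = -N²
O = -1224 (O = -1*(-6)²*34 = -1*36*34 = -36*34 = -1224)
Z(43, -84)/((-p)) + O/(-44406) = (-84 + 5*43)/((-1*(-94275))) - 1224/(-44406) = (-84 + 215)/94275 - 1224*(-1/44406) = 131*(1/94275) + 68/2467 = 131/94275 + 68/2467 = 6733877/232576425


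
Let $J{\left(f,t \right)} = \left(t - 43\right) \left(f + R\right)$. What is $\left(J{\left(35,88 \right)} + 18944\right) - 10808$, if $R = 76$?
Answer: $13131$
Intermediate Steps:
$J{\left(f,t \right)} = \left(-43 + t\right) \left(76 + f\right)$ ($J{\left(f,t \right)} = \left(t - 43\right) \left(f + 76\right) = \left(-43 + t\right) \left(76 + f\right)$)
$\left(J{\left(35,88 \right)} + 18944\right) - 10808 = \left(\left(-3268 - 1505 + 76 \cdot 88 + 35 \cdot 88\right) + 18944\right) - 10808 = \left(\left(-3268 - 1505 + 6688 + 3080\right) + 18944\right) - 10808 = \left(4995 + 18944\right) - 10808 = 23939 - 10808 = 13131$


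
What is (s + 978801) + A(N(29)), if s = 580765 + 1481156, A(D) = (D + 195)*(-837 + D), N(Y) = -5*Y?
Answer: 2991622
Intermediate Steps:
A(D) = (-837 + D)*(195 + D) (A(D) = (195 + D)*(-837 + D) = (-837 + D)*(195 + D))
s = 2061921
(s + 978801) + A(N(29)) = (2061921 + 978801) + (-163215 + (-5*29)² - (-3210)*29) = 3040722 + (-163215 + (-145)² - 642*(-145)) = 3040722 + (-163215 + 21025 + 93090) = 3040722 - 49100 = 2991622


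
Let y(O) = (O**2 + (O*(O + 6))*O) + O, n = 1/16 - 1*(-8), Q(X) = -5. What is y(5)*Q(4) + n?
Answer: -24271/16 ≈ -1516.9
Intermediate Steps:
n = 129/16 (n = 1/16 + 8 = 129/16 ≈ 8.0625)
y(O) = O + O**2 + O**2*(6 + O) (y(O) = (O**2 + (O*(6 + O))*O) + O = (O**2 + O**2*(6 + O)) + O = O + O**2 + O**2*(6 + O))
y(5)*Q(4) + n = (5*(1 + 5**2 + 7*5))*(-5) + 129/16 = (5*(1 + 25 + 35))*(-5) + 129/16 = (5*61)*(-5) + 129/16 = 305*(-5) + 129/16 = -1525 + 129/16 = -24271/16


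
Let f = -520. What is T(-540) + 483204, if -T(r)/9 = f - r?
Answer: 483024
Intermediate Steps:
T(r) = 4680 + 9*r (T(r) = -9*(-520 - r) = 4680 + 9*r)
T(-540) + 483204 = (4680 + 9*(-540)) + 483204 = (4680 - 4860) + 483204 = -180 + 483204 = 483024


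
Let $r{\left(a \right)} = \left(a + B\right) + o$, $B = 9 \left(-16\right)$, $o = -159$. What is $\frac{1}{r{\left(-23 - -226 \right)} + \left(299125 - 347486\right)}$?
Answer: $- \frac{1}{48461} \approx -2.0635 \cdot 10^{-5}$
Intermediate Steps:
$B = -144$
$r{\left(a \right)} = -303 + a$ ($r{\left(a \right)} = \left(a - 144\right) - 159 = \left(-144 + a\right) - 159 = -303 + a$)
$\frac{1}{r{\left(-23 - -226 \right)} + \left(299125 - 347486\right)} = \frac{1}{\left(-303 - -203\right) + \left(299125 - 347486\right)} = \frac{1}{\left(-303 + \left(-23 + 226\right)\right) + \left(299125 - 347486\right)} = \frac{1}{\left(-303 + 203\right) - 48361} = \frac{1}{-100 - 48361} = \frac{1}{-48461} = - \frac{1}{48461}$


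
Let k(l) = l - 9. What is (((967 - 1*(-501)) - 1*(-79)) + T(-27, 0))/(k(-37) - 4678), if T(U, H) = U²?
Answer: -569/1181 ≈ -0.48180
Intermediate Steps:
k(l) = -9 + l
(((967 - 1*(-501)) - 1*(-79)) + T(-27, 0))/(k(-37) - 4678) = (((967 - 1*(-501)) - 1*(-79)) + (-27)²)/((-9 - 37) - 4678) = (((967 + 501) + 79) + 729)/(-46 - 4678) = ((1468 + 79) + 729)/(-4724) = (1547 + 729)*(-1/4724) = 2276*(-1/4724) = -569/1181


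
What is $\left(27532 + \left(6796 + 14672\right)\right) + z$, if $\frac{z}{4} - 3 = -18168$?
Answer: $-23660$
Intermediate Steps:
$z = -72660$ ($z = 12 + 4 \left(-18168\right) = 12 - 72672 = -72660$)
$\left(27532 + \left(6796 + 14672\right)\right) + z = \left(27532 + \left(6796 + 14672\right)\right) - 72660 = \left(27532 + 21468\right) - 72660 = 49000 - 72660 = -23660$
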